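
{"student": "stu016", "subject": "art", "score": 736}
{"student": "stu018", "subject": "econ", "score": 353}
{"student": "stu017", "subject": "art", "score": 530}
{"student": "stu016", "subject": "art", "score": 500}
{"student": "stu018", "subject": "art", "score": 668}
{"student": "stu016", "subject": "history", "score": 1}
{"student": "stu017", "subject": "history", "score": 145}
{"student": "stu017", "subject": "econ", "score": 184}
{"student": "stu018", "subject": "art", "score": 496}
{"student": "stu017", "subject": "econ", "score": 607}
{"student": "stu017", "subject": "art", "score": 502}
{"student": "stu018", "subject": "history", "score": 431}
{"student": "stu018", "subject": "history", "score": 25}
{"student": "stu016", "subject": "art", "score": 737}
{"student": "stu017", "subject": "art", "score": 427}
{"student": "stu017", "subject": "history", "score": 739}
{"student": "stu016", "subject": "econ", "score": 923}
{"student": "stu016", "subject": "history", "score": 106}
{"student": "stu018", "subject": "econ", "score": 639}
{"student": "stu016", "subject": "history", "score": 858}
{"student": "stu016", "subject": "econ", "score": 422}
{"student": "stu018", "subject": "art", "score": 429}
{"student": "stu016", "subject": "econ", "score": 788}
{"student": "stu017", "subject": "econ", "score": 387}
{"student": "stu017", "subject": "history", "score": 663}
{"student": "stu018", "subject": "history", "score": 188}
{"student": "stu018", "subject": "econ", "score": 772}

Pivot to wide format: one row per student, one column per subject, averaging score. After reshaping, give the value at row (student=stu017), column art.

486.33

Rows with student=stu017 and subject=art: score values are 530, 502, 427.
(530 + 502 + 427) / 3 = 486.33.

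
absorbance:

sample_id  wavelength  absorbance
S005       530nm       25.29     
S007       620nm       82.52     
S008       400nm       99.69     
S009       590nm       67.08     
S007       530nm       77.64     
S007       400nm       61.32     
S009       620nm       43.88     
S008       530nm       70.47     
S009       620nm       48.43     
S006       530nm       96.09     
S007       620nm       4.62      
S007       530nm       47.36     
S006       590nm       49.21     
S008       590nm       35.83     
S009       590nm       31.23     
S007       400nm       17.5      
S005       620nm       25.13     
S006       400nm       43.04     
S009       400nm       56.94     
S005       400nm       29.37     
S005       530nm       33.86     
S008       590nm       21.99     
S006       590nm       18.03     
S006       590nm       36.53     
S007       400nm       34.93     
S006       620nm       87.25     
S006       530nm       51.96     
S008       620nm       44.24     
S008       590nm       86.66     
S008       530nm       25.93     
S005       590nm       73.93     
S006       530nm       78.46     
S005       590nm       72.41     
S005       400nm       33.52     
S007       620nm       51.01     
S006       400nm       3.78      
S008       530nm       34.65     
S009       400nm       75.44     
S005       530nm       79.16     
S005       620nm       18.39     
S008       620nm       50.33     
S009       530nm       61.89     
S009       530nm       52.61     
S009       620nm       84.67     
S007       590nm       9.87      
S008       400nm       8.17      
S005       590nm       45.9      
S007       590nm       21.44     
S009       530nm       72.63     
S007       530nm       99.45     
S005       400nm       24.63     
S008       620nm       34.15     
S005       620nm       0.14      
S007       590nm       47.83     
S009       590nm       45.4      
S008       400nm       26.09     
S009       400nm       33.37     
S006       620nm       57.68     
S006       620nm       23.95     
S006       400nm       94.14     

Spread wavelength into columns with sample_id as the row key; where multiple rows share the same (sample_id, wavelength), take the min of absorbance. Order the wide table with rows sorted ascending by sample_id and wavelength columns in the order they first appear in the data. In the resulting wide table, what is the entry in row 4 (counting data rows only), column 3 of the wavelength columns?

8.17

With rows sorted ascending by sample_id, row 4 is sample_id=S008. wavelength columns in first-appearance order: 530nm, 620nm, 400nm, 590nm; column 3 is 400nm.
Long rows with sample_id=S008, wavelength=400nm: min(99.69, 8.17, 26.09) = 8.17.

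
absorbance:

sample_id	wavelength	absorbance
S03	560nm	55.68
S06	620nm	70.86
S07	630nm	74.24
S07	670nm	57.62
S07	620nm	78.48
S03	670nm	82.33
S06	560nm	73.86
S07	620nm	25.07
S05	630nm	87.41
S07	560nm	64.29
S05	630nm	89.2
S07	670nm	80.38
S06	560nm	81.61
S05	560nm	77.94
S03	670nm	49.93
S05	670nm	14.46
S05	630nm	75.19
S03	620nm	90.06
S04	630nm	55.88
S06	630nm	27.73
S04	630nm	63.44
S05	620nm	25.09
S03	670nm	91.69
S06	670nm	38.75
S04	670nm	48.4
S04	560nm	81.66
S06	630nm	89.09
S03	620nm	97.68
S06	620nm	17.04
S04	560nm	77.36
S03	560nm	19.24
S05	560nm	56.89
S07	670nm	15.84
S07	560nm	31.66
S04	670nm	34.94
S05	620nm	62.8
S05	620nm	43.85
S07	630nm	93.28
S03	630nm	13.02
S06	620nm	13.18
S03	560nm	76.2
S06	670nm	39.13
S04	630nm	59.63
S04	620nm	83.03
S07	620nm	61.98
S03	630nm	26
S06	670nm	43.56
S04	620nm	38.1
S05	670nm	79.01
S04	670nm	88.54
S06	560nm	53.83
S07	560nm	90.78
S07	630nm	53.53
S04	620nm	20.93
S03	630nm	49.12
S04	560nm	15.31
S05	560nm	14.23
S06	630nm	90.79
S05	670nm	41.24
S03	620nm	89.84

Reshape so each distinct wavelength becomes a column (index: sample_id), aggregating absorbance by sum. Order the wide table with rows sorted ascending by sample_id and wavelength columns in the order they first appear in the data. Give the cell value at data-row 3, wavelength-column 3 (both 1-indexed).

251.80

With rows sorted ascending by sample_id, row 3 is sample_id=S05. wavelength columns in first-appearance order: 560nm, 620nm, 630nm, 670nm; column 3 is 630nm.
Long rows with sample_id=S05, wavelength=630nm: 87.41 + 89.2 + 75.19 = 251.80.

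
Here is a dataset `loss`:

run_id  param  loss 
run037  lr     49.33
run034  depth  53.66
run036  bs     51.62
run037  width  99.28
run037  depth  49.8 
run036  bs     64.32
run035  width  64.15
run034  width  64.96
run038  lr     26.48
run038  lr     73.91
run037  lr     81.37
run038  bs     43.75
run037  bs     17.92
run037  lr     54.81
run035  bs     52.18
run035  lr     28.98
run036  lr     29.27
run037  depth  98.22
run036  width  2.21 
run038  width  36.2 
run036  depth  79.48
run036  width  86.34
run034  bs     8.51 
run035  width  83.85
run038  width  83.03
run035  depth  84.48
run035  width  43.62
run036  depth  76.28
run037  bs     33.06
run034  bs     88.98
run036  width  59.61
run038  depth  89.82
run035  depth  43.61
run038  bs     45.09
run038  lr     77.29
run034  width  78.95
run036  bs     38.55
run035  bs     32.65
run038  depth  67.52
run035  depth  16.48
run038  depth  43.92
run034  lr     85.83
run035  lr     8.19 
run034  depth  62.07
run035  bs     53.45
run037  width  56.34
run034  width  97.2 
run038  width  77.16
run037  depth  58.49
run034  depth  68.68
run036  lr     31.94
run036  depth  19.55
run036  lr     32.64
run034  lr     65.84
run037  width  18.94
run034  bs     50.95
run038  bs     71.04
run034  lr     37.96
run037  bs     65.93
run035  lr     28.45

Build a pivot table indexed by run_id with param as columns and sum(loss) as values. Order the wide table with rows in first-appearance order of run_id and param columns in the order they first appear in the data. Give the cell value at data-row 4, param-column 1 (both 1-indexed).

With rows in first-appearance order of run_id, row 4 is run_id=run035. param columns in first-appearance order: lr, depth, bs, width; column 1 is lr.
Long rows with run_id=run035, param=lr: 28.98 + 8.19 + 28.45 = 65.62.

65.62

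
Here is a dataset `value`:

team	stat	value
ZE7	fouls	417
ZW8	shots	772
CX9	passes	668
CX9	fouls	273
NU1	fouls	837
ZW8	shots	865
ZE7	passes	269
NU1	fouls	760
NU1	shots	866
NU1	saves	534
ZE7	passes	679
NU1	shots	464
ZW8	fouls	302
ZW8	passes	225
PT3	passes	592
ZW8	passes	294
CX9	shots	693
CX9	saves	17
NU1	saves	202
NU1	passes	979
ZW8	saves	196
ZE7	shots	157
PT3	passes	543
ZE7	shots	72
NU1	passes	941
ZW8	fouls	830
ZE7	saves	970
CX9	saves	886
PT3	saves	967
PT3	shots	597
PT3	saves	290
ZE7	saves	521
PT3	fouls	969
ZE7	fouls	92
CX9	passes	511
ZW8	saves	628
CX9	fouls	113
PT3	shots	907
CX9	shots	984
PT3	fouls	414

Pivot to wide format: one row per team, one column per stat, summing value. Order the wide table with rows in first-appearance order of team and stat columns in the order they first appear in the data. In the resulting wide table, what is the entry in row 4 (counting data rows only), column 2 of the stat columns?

1330

With rows in first-appearance order of team, row 4 is team=NU1. stat columns in first-appearance order: fouls, shots, passes, saves; column 2 is shots.
Long rows with team=NU1, stat=shots: 866 + 464 = 1330.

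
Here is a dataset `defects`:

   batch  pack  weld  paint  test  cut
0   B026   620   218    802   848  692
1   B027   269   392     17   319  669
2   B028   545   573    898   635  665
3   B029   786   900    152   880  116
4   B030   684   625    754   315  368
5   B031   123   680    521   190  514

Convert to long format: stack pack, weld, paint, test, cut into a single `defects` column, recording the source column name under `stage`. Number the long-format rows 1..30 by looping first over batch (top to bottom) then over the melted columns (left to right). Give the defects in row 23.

754

30 rows total (6 × 5). Row 23: index ⌊(23-1)/5⌋ = 4 into batch → B030; (23-1) mod 5 = 2 into the melted columns → paint.
So row 23 is (B030, paint, 754); defects = 754.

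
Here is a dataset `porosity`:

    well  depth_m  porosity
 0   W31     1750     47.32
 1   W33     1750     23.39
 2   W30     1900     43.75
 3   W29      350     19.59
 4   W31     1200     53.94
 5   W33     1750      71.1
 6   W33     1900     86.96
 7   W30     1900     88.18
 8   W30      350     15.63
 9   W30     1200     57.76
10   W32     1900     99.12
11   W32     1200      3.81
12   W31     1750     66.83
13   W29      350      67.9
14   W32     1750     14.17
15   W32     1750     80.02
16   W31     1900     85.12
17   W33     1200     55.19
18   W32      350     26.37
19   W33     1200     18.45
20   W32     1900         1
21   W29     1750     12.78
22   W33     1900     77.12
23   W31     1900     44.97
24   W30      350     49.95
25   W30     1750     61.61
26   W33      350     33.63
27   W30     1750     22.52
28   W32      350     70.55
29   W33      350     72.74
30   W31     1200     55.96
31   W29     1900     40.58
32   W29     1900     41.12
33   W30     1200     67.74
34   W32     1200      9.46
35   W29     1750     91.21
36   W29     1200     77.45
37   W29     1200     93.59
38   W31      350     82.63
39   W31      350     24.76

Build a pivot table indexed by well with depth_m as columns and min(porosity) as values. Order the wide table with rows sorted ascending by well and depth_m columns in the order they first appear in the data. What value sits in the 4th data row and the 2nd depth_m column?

With rows sorted ascending by well, row 4 is well=W32. depth_m columns in first-appearance order: 1750, 1900, 350, 1200; column 2 is 1900.
Long rows with well=W32, depth_m=1900: min(99.12, 1) = 1.

1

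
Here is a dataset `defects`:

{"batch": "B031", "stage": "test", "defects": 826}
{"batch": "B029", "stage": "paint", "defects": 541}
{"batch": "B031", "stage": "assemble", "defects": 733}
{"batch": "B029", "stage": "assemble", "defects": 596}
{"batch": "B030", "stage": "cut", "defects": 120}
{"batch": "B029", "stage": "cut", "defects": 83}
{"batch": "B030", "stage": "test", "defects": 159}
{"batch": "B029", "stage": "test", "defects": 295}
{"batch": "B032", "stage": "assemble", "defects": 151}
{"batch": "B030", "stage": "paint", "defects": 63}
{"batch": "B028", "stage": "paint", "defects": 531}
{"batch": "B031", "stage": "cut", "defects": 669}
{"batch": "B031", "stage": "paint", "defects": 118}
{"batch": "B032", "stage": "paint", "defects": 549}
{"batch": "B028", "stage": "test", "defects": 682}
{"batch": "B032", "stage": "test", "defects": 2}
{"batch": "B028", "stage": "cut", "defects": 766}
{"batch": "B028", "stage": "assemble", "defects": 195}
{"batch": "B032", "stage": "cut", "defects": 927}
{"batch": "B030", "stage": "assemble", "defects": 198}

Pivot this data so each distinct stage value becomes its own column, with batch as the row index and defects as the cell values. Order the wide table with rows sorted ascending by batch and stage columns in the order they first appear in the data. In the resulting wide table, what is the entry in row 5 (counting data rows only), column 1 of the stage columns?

2

With rows sorted ascending by batch, row 5 is batch=B032. stage columns in first-appearance order: test, paint, assemble, cut; column 1 is test.
Long rows with batch=B032, stage=test: defects = 2.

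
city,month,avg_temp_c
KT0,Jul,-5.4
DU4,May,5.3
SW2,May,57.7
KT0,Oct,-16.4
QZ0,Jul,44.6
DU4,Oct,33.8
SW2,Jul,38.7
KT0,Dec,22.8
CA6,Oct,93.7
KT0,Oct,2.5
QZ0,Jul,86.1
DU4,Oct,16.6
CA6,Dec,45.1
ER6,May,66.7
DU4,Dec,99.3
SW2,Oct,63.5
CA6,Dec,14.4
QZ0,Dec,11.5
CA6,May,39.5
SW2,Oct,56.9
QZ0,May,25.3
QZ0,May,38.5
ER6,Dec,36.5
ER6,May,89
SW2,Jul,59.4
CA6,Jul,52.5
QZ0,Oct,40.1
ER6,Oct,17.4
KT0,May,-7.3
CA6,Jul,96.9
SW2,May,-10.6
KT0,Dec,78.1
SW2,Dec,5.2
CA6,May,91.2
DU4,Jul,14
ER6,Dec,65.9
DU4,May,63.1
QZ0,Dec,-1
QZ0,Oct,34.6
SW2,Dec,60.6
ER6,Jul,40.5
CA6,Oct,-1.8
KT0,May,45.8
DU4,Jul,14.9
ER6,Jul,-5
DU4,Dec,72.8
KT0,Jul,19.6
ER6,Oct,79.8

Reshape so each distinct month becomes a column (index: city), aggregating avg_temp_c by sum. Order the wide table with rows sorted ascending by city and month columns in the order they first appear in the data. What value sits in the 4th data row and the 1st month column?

14.2

With rows sorted ascending by city, row 4 is city=KT0. month columns in first-appearance order: Jul, May, Oct, Dec; column 1 is Jul.
Long rows with city=KT0, month=Jul: -5.4 + 19.6 = 14.2.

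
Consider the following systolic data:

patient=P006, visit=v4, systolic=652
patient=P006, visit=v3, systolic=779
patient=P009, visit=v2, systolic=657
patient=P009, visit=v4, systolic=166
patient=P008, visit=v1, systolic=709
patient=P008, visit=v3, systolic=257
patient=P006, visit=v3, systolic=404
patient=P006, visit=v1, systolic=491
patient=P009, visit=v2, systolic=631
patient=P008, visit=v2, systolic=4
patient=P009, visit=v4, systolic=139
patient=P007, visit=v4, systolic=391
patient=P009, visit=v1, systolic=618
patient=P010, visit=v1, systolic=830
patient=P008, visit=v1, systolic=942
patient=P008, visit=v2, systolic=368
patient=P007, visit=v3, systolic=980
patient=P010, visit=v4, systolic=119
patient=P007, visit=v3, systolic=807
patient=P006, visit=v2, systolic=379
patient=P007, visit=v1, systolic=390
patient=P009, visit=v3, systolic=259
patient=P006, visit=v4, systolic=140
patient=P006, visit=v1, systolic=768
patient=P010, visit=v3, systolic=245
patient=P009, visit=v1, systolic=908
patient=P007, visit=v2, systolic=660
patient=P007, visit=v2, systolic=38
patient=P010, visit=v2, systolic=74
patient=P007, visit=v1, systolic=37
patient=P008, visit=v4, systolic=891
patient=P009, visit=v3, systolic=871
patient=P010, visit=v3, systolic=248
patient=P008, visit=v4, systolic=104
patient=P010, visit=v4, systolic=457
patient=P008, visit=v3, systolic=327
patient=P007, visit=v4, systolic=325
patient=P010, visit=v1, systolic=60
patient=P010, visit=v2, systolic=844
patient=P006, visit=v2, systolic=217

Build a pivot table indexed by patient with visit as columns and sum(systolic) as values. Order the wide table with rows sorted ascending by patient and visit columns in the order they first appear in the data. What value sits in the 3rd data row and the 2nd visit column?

584

With rows sorted ascending by patient, row 3 is patient=P008. visit columns in first-appearance order: v4, v3, v2, v1; column 2 is v3.
Long rows with patient=P008, visit=v3: 257 + 327 = 584.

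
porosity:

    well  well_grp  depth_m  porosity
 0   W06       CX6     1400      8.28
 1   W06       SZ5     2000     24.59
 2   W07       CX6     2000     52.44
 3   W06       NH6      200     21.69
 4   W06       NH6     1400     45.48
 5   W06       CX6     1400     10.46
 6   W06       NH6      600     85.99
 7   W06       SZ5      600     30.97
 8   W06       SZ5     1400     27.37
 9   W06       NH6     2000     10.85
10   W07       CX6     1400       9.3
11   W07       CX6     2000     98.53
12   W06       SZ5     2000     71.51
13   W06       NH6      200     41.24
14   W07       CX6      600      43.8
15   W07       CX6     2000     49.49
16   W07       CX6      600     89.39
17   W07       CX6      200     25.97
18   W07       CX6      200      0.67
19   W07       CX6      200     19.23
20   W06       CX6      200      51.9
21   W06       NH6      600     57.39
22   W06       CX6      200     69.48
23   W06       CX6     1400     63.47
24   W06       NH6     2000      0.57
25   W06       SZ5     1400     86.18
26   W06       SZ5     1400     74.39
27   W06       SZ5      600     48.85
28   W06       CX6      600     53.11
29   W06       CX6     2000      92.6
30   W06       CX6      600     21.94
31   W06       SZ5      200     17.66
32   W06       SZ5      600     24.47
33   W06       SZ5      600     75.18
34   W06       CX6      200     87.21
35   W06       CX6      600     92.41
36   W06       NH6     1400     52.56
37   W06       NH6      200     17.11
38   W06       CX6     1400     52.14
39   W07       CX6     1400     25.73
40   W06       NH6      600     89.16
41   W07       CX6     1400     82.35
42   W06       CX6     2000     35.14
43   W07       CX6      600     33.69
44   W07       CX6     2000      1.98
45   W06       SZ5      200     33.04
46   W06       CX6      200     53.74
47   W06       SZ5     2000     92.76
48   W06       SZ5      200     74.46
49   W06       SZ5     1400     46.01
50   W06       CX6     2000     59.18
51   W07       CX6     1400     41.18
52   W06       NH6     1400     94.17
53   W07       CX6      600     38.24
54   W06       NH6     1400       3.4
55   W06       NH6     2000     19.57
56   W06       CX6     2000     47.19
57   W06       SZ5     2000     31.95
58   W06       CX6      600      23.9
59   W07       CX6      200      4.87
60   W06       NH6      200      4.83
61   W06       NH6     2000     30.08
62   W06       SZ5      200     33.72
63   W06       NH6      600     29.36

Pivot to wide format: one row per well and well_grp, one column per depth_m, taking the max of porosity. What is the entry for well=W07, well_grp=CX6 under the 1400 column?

82.35

Rows with well=W07, well_grp=CX6 and depth_m=1400: porosity values are 9.3, 25.73, 82.35, 41.18.
max(9.3, 25.73, 82.35, 41.18) = 82.35.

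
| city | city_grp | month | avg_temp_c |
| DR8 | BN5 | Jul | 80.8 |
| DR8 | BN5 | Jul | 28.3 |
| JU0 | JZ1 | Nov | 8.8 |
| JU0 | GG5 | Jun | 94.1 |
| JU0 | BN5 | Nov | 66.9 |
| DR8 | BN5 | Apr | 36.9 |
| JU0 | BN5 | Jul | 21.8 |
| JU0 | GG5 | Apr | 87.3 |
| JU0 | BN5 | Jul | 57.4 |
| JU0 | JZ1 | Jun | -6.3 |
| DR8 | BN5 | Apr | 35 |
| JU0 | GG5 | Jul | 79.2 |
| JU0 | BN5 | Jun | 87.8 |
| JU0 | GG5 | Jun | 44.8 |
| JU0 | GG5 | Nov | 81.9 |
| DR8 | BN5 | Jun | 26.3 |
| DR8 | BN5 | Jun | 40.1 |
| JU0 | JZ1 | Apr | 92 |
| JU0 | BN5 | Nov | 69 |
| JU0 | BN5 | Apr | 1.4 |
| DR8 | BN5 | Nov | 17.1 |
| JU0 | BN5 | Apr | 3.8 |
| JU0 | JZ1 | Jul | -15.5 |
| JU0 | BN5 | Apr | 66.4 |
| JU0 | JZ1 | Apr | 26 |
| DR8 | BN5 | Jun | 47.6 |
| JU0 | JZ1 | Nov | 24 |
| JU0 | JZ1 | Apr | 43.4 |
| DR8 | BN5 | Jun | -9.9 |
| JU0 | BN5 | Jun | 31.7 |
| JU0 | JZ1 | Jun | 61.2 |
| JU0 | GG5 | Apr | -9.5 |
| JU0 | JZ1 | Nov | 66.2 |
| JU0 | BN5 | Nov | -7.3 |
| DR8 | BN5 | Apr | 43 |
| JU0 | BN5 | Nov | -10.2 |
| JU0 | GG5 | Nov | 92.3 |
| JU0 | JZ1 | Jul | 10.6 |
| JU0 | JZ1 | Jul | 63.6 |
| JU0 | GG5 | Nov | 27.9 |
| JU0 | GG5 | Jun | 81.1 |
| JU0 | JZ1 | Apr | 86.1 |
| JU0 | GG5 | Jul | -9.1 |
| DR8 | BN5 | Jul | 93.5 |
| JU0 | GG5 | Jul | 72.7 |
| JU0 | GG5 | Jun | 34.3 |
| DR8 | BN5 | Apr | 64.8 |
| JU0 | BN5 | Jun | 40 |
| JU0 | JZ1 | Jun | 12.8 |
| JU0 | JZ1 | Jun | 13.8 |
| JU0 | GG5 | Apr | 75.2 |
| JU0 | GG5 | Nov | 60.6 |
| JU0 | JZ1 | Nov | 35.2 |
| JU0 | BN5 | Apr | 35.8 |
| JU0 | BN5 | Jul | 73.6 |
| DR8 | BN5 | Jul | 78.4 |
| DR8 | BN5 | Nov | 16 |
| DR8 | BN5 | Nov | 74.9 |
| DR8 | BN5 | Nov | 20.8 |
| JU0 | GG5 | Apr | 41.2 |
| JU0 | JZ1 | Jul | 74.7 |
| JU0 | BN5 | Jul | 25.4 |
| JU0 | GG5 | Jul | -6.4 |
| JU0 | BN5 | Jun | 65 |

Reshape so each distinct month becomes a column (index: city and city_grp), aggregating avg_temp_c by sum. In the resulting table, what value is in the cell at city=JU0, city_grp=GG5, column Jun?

254.3

Rows with city=JU0, city_grp=GG5 and month=Jun: avg_temp_c values are 94.1, 44.8, 81.1, 34.3.
94.1 + 44.8 + 81.1 + 34.3 = 254.3.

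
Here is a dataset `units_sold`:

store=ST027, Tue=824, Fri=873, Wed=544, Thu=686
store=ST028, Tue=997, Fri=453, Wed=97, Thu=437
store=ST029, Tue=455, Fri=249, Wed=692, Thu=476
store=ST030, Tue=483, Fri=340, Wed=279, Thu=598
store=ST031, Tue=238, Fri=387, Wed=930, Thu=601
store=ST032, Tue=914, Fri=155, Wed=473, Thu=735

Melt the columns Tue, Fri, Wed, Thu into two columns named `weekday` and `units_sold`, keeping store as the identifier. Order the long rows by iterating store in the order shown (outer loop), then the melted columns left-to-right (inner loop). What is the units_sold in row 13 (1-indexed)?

24 rows total (6 × 4). Row 13: index ⌊(13-1)/4⌋ = 3 into store → ST030; (13-1) mod 4 = 0 into the melted columns → Tue.
So row 13 is (ST030, Tue, 483); units_sold = 483.

483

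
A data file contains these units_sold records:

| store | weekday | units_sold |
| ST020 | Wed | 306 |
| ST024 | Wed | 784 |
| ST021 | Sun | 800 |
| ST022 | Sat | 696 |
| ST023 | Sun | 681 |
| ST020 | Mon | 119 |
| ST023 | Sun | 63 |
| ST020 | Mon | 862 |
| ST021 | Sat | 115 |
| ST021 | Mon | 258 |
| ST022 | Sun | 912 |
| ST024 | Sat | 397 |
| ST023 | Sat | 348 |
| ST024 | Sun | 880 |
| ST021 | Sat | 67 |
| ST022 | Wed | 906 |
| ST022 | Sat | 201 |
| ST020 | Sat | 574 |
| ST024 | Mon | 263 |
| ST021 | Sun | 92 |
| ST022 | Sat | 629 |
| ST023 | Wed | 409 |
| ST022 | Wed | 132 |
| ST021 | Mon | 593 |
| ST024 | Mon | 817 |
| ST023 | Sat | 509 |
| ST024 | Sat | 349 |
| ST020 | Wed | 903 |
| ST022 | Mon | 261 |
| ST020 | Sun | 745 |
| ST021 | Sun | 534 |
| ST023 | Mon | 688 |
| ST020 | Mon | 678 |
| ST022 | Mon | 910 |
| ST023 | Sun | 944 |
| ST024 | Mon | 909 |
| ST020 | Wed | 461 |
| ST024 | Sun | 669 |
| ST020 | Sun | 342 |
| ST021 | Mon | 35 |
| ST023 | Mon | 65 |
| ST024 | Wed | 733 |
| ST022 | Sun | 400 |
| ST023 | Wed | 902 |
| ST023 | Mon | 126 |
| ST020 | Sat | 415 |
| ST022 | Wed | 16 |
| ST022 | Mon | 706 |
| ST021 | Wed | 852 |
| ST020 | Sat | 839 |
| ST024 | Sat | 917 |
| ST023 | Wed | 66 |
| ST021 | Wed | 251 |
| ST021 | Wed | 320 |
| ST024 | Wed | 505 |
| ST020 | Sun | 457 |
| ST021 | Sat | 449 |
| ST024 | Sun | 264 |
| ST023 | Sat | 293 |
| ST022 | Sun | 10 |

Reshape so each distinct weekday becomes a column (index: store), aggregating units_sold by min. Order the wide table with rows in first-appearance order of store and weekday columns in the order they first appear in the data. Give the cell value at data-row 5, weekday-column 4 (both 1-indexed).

65

With rows in first-appearance order of store, row 5 is store=ST023. weekday columns in first-appearance order: Wed, Sun, Sat, Mon; column 4 is Mon.
Long rows with store=ST023, weekday=Mon: min(688, 65, 126) = 65.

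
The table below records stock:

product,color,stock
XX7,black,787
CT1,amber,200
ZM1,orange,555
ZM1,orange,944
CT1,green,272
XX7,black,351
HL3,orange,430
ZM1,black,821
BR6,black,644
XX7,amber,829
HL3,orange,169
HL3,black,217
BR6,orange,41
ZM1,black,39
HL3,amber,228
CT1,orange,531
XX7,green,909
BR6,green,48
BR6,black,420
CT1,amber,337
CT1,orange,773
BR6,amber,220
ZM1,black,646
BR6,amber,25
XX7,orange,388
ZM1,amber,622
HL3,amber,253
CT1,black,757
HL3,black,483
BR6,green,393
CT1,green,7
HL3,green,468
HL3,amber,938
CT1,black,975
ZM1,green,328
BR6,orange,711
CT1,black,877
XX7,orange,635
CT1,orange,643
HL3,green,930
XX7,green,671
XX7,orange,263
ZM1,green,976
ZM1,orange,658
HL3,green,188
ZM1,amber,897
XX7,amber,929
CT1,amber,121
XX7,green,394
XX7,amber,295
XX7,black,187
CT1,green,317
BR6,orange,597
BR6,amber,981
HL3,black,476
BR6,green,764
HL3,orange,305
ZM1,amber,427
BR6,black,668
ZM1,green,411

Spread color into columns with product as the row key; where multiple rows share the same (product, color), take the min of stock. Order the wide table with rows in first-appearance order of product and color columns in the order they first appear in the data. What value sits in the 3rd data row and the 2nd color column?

427

With rows in first-appearance order of product, row 3 is product=ZM1. color columns in first-appearance order: black, amber, orange, green; column 2 is amber.
Long rows with product=ZM1, color=amber: min(622, 897, 427) = 427.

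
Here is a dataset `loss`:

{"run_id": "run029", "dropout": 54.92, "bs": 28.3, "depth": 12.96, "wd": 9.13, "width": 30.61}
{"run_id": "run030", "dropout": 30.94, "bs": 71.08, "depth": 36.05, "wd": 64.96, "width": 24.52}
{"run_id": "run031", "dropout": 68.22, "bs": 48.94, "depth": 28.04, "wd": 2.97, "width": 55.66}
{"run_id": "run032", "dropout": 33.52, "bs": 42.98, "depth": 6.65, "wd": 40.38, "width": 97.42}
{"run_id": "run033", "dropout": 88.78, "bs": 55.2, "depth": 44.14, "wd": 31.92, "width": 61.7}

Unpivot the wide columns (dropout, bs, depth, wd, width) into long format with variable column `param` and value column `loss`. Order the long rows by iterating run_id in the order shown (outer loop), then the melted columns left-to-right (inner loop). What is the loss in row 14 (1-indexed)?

2.97

25 rows total (5 × 5). Row 14: index ⌊(14-1)/5⌋ = 2 into run_id → run031; (14-1) mod 5 = 3 into the melted columns → wd.
So row 14 is (run031, wd, 2.97); loss = 2.97.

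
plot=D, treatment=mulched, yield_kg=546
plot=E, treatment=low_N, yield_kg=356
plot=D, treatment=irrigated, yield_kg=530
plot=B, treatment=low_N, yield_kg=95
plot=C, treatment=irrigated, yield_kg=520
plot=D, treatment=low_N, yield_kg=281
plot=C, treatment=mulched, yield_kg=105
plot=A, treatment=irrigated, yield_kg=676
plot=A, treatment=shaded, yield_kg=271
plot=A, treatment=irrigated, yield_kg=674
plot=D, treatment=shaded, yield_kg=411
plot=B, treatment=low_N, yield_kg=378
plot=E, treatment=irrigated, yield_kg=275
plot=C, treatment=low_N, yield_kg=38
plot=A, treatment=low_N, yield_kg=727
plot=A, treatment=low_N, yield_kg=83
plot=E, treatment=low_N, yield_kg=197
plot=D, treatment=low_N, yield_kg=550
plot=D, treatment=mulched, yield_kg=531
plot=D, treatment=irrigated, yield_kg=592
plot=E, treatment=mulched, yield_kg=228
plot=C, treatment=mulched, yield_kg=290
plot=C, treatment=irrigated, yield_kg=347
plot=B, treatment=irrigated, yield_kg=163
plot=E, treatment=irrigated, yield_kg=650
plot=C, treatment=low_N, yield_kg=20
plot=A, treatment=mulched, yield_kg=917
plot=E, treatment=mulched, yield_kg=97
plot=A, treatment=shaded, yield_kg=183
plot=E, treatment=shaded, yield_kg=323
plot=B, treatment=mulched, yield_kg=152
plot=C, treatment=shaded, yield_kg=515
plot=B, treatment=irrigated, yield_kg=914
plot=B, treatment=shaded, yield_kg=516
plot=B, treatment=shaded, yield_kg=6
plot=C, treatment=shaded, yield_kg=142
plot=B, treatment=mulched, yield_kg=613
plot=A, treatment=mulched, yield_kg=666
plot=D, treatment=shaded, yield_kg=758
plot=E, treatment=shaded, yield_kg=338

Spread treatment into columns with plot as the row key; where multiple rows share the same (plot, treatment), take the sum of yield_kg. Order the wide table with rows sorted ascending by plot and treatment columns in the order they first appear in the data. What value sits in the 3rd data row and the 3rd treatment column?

867

With rows sorted ascending by plot, row 3 is plot=C. treatment columns in first-appearance order: mulched, low_N, irrigated, shaded; column 3 is irrigated.
Long rows with plot=C, treatment=irrigated: 520 + 347 = 867.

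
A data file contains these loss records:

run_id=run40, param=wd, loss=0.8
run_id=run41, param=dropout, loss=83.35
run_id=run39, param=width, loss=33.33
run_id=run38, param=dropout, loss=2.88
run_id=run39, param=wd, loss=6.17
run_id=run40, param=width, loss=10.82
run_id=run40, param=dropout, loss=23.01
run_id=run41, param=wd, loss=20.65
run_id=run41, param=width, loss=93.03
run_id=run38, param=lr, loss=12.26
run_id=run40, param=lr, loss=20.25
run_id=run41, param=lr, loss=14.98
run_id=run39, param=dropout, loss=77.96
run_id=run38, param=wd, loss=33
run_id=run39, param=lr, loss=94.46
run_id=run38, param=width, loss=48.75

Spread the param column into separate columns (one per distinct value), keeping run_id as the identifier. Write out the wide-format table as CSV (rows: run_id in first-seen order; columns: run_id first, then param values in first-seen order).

Columns: run_id plus the 4 distinct param values (wd, dropout, width, lr).
For example, row run40 column wd takes loss=0.8 from the long row (run40, wd).

run_id,wd,dropout,width,lr
run40,0.8,23.01,10.82,20.25
run41,20.65,83.35,93.03,14.98
run39,6.17,77.96,33.33,94.46
run38,33,2.88,48.75,12.26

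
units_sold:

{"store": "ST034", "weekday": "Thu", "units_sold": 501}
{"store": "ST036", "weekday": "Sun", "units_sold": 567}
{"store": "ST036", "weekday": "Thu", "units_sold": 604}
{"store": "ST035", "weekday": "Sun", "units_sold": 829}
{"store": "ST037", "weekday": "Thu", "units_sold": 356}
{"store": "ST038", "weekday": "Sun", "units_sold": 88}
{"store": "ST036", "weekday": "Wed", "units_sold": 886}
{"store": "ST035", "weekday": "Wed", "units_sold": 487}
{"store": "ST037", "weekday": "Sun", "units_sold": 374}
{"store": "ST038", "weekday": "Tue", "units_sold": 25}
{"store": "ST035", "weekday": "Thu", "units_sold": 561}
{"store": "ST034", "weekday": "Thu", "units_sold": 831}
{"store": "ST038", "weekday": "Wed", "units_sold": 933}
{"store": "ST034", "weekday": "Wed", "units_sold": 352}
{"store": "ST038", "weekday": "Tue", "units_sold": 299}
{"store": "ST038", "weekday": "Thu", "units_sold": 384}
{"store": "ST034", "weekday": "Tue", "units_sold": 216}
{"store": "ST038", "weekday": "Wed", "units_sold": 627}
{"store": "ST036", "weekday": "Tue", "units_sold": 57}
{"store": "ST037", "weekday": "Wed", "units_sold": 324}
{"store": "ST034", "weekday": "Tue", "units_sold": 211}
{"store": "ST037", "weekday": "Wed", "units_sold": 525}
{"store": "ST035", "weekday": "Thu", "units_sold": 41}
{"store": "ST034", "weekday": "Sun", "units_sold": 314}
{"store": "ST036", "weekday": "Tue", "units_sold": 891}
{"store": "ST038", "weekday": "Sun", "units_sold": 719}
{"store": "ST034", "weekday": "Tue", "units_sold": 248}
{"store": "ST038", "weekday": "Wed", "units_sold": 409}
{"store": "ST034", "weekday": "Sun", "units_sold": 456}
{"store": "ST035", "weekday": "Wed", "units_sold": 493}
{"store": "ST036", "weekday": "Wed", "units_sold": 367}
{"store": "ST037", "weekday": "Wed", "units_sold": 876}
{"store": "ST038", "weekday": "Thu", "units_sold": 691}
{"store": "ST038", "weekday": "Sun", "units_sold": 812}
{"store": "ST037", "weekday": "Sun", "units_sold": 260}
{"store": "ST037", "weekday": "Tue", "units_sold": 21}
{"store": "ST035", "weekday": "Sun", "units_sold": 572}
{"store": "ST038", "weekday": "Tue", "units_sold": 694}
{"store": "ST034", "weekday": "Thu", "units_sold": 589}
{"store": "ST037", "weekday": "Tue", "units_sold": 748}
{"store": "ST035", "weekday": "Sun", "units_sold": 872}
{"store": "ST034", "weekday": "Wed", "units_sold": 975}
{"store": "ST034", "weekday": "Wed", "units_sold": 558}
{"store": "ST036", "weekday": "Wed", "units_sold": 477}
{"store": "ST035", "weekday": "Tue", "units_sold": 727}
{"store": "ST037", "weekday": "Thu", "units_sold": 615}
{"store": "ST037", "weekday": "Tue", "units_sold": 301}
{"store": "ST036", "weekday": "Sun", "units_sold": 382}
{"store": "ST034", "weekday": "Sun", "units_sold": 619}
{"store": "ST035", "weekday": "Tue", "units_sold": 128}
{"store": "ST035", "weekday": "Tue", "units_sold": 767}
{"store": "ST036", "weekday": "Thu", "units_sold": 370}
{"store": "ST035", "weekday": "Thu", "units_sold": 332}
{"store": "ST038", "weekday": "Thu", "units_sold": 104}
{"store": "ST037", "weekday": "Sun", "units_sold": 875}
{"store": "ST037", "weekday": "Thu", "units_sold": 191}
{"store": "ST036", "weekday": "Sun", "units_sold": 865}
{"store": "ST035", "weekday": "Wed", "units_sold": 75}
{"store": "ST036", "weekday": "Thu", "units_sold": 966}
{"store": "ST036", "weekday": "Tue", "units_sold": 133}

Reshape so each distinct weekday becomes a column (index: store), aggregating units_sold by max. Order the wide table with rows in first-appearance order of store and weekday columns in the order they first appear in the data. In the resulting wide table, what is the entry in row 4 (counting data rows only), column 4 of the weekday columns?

With rows in first-appearance order of store, row 4 is store=ST037. weekday columns in first-appearance order: Thu, Sun, Wed, Tue; column 4 is Tue.
Long rows with store=ST037, weekday=Tue: max(21, 748, 301) = 748.

748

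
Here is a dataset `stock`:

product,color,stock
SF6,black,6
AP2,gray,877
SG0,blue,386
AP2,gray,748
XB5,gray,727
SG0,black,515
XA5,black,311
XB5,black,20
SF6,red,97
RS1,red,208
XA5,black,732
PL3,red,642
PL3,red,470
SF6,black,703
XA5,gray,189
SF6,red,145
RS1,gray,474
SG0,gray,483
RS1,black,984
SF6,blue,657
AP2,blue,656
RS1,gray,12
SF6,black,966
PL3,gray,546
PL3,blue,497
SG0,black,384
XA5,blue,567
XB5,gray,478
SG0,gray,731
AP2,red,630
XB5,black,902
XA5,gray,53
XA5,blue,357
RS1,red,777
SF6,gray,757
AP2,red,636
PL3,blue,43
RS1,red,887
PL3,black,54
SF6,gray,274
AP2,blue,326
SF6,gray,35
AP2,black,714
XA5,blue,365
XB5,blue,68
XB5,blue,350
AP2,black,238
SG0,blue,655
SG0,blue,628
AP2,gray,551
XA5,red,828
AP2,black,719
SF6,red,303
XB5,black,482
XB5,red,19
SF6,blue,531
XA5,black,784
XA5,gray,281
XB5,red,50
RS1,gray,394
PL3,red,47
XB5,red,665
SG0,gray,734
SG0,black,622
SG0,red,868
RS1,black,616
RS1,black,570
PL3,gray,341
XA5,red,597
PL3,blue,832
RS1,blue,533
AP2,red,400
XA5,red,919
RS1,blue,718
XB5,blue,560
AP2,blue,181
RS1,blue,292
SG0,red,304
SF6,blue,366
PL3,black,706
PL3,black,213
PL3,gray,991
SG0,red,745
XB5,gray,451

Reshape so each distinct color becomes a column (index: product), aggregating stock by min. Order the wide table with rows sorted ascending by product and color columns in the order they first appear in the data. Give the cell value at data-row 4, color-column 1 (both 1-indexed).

With rows sorted ascending by product, row 4 is product=SF6. color columns in first-appearance order: black, gray, blue, red; column 1 is black.
Long rows with product=SF6, color=black: min(6, 703, 966) = 6.

6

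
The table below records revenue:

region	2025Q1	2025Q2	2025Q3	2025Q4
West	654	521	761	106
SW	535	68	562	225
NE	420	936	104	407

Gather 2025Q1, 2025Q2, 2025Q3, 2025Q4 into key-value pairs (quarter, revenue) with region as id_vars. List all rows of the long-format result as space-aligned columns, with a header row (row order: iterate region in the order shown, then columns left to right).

region  quarter  revenue
West    2025Q1   654    
West    2025Q2   521    
West    2025Q3   761    
West    2025Q4   106    
SW      2025Q1   535    
SW      2025Q2   68     
SW      2025Q3   562    
SW      2025Q4   225    
NE      2025Q1   420    
NE      2025Q2   936    
NE      2025Q3   104    
NE      2025Q4   407    

Each (region, column) pair becomes one row: 3 × 4 = 12 rows.
For example, (West, 2025Q1) → revenue=654.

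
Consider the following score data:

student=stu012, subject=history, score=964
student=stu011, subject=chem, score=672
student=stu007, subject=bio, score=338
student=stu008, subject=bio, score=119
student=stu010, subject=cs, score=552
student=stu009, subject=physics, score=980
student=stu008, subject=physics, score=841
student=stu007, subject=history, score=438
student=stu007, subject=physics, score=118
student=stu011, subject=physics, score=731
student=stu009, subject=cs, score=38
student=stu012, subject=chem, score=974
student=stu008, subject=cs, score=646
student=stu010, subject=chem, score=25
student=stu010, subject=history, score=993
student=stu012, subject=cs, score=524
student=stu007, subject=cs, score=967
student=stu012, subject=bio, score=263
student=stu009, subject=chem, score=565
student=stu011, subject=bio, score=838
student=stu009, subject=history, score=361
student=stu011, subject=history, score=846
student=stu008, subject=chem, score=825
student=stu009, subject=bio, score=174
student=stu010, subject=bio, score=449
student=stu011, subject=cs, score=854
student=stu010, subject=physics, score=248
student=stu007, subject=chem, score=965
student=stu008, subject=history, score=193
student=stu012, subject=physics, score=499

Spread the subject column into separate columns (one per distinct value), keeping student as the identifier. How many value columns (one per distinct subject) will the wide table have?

5

5 distinct subject values: cs, history, bio, chem, physics.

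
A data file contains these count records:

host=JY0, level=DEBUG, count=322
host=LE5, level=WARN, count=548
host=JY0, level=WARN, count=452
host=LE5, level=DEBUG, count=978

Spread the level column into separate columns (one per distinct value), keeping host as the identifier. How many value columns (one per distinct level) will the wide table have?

2

2 distinct level values: DEBUG, WARN.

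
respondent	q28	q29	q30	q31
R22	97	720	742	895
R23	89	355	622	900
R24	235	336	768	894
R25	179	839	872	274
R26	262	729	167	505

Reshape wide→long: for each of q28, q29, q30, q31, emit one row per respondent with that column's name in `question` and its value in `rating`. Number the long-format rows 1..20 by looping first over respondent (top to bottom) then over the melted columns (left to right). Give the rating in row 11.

20 rows total (5 × 4). Row 11: index ⌊(11-1)/4⌋ = 2 into respondent → R24; (11-1) mod 4 = 2 into the melted columns → q30.
So row 11 is (R24, q30, 768); rating = 768.

768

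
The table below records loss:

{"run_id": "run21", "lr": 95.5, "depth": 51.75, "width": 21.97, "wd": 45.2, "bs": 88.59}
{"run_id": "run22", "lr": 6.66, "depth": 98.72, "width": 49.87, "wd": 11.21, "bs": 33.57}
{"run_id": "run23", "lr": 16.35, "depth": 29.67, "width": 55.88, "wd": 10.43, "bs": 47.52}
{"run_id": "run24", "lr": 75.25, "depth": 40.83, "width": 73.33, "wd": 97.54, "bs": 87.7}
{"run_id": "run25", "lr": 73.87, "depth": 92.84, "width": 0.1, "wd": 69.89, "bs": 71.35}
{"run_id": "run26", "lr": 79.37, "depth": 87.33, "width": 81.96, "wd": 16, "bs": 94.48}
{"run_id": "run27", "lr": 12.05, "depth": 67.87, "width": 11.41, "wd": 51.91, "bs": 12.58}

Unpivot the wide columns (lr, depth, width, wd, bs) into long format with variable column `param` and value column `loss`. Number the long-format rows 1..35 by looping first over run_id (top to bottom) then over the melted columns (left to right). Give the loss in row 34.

35 rows total (7 × 5). Row 34: index ⌊(34-1)/5⌋ = 6 into run_id → run27; (34-1) mod 5 = 3 into the melted columns → wd.
So row 34 is (run27, wd, 51.91); loss = 51.91.

51.91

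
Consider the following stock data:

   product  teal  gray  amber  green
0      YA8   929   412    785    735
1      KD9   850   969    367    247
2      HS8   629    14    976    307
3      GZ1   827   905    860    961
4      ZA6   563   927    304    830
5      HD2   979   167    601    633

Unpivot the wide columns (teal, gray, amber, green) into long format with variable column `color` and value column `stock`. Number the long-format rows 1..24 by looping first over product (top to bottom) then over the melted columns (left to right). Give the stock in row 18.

927

24 rows total (6 × 4). Row 18: index ⌊(18-1)/4⌋ = 4 into product → ZA6; (18-1) mod 4 = 1 into the melted columns → gray.
So row 18 is (ZA6, gray, 927); stock = 927.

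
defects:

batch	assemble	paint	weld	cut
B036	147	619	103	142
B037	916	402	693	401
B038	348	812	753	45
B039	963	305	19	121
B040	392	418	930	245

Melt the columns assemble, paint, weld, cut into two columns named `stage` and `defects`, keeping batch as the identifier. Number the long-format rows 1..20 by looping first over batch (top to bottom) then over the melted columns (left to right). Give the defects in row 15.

20 rows total (5 × 4). Row 15: index ⌊(15-1)/4⌋ = 3 into batch → B039; (15-1) mod 4 = 2 into the melted columns → weld.
So row 15 is (B039, weld, 19); defects = 19.

19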